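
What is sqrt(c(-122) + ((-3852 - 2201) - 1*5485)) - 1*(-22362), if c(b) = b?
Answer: 22362 + 2*I*sqrt(2915) ≈ 22362.0 + 107.98*I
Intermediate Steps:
sqrt(c(-122) + ((-3852 - 2201) - 1*5485)) - 1*(-22362) = sqrt(-122 + ((-3852 - 2201) - 1*5485)) - 1*(-22362) = sqrt(-122 + (-6053 - 5485)) + 22362 = sqrt(-122 - 11538) + 22362 = sqrt(-11660) + 22362 = 2*I*sqrt(2915) + 22362 = 22362 + 2*I*sqrt(2915)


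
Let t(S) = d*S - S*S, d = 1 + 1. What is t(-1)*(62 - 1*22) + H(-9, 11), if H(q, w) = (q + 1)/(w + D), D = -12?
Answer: -112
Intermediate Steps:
H(q, w) = (1 + q)/(-12 + w) (H(q, w) = (q + 1)/(w - 12) = (1 + q)/(-12 + w))
d = 2
t(S) = -S**2 + 2*S (t(S) = 2*S - S*S = 2*S - S**2 = -S**2 + 2*S)
t(-1)*(62 - 1*22) + H(-9, 11) = (-(2 - 1*(-1)))*(62 - 1*22) + (1 - 9)/(-12 + 11) = (-(2 + 1))*(62 - 22) - 8/(-1) = -1*3*40 - 1*(-8) = -3*40 + 8 = -120 + 8 = -112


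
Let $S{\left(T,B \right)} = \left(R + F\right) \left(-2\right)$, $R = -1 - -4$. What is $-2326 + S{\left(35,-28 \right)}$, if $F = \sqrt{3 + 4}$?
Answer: $-2332 - 2 \sqrt{7} \approx -2337.3$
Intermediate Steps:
$R = 3$ ($R = -1 + 4 = 3$)
$F = \sqrt{7} \approx 2.6458$
$S{\left(T,B \right)} = -6 - 2 \sqrt{7}$ ($S{\left(T,B \right)} = \left(3 + \sqrt{7}\right) \left(-2\right) = -6 - 2 \sqrt{7}$)
$-2326 + S{\left(35,-28 \right)} = -2326 - \left(6 + 2 \sqrt{7}\right) = -2332 - 2 \sqrt{7}$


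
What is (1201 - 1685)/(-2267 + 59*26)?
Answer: 484/733 ≈ 0.66030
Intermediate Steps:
(1201 - 1685)/(-2267 + 59*26) = -484/(-2267 + 1534) = -484/(-733) = -484*(-1/733) = 484/733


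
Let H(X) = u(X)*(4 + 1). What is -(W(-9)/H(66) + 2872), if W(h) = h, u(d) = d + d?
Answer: -631837/220 ≈ -2872.0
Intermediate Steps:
u(d) = 2*d
H(X) = 10*X (H(X) = (2*X)*(4 + 1) = (2*X)*5 = 10*X)
-(W(-9)/H(66) + 2872) = -(-9/(10*66) + 2872) = -(-9/660 + 2872) = -(-9*1/660 + 2872) = -(-3/220 + 2872) = -1*631837/220 = -631837/220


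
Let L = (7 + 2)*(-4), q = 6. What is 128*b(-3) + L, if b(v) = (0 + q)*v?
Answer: -2340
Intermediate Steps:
L = -36 (L = 9*(-4) = -36)
b(v) = 6*v (b(v) = (0 + 6)*v = 6*v)
128*b(-3) + L = 128*(6*(-3)) - 36 = 128*(-18) - 36 = -2304 - 36 = -2340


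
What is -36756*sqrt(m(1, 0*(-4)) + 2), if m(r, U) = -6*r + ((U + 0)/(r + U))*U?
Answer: -73512*I ≈ -73512.0*I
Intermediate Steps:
m(r, U) = -6*r + U**2/(U + r) (m(r, U) = -6*r + (U/(U + r))*U = -6*r + U**2/(U + r))
-36756*sqrt(m(1, 0*(-4)) + 2) = -36756*sqrt(((0*(-4))**2 - 6*1**2 - 6*0*(-4)*1)/(0*(-4) + 1) + 2) = -36756*sqrt((0**2 - 6*1 - 6*0*1)/(0 + 1) + 2) = -36756*sqrt((0 - 6 + 0)/1 + 2) = -36756*sqrt(1*(-6) + 2) = -36756*sqrt(-6 + 2) = -73512*I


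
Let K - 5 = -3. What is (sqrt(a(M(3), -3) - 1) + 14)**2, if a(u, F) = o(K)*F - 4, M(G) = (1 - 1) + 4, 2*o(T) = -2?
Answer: (14 + I*sqrt(2))**2 ≈ 194.0 + 39.598*I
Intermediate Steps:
K = 2 (K = 5 - 3 = 2)
o(T) = -1 (o(T) = (1/2)*(-2) = -1)
M(G) = 4 (M(G) = 0 + 4 = 4)
a(u, F) = -4 - F (a(u, F) = -F - 4 = -4 - F)
(sqrt(a(M(3), -3) - 1) + 14)**2 = (sqrt((-4 - 1*(-3)) - 1) + 14)**2 = (sqrt((-4 + 3) - 1) + 14)**2 = (sqrt(-1 - 1) + 14)**2 = (sqrt(-2) + 14)**2 = (I*sqrt(2) + 14)**2 = (14 + I*sqrt(2))**2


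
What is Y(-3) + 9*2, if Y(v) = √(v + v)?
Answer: 18 + I*√6 ≈ 18.0 + 2.4495*I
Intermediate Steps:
Y(v) = √2*√v (Y(v) = √(2*v) = √2*√v)
Y(-3) + 9*2 = √2*√(-3) + 9*2 = √2*(I*√3) + 18 = I*√6 + 18 = 18 + I*√6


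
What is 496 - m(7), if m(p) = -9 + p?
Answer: 498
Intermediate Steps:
496 - m(7) = 496 - (-9 + 7) = 496 - 1*(-2) = 496 + 2 = 498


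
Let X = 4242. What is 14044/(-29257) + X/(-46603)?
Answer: -778600726/1363463971 ≈ -0.57105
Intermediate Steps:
14044/(-29257) + X/(-46603) = 14044/(-29257) + 4242/(-46603) = 14044*(-1/29257) + 4242*(-1/46603) = -14044/29257 - 4242/46603 = -778600726/1363463971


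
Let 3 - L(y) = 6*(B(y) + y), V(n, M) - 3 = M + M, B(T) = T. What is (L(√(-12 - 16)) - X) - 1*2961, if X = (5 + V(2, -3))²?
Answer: -2962 - 24*I*√7 ≈ -2962.0 - 63.498*I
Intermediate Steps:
V(n, M) = 3 + 2*M (V(n, M) = 3 + (M + M) = 3 + 2*M)
L(y) = 3 - 12*y (L(y) = 3 - 6*(y + y) = 3 - 6*2*y = 3 - 12*y)
X = 4 (X = (5 + (3 + 2*(-3)))² = (5 + (3 - 6))² = (5 - 3)² = 2² = 4)
(L(√(-12 - 16)) - X) - 1*2961 = ((3 - 12*√(-12 - 16)) - 1*4) - 1*2961 = ((3 - 24*I*√7) - 4) - 2961 = (-1 - 24*I*√7) - 2961 = -2962 - 24*I*√7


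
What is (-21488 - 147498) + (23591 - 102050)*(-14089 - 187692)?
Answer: 15831366493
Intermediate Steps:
(-21488 - 147498) + (23591 - 102050)*(-14089 - 187692) = -168986 - 78459*(-201781) = -168986 + 15831535479 = 15831366493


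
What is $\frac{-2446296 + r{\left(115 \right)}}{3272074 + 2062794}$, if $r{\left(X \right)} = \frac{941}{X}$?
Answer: $- \frac{281323099}{613509820} \approx -0.45855$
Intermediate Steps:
$\frac{-2446296 + r{\left(115 \right)}}{3272074 + 2062794} = \frac{-2446296 + \frac{941}{115}}{3272074 + 2062794} = \frac{-2446296 + 941 \cdot \frac{1}{115}}{5334868} = \left(-2446296 + \frac{941}{115}\right) \frac{1}{5334868} = \left(- \frac{281323099}{115}\right) \frac{1}{5334868} = - \frac{281323099}{613509820}$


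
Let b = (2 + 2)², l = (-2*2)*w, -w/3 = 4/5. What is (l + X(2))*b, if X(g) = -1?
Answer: 688/5 ≈ 137.60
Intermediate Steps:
w = -12/5 ≈ -2.4000
l = 48/5 (l = -2*2*(-12/5) = -4*(-12/5) = 48/5 ≈ 9.6000)
b = 16 (b = 4² = 16)
(l + X(2))*b = (48/5 - 1)*16 = (43/5)*16 = 688/5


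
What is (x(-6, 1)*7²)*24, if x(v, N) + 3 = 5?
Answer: 2352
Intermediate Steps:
x(v, N) = 2 (x(v, N) = -3 + 5 = 2)
(x(-6, 1)*7²)*24 = (2*7²)*24 = (2*49)*24 = 98*24 = 2352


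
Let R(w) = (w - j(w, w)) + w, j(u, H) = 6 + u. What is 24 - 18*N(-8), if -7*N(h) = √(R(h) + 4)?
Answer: 24 + 18*I*√10/7 ≈ 24.0 + 8.1316*I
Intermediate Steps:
R(w) = -6 + w (R(w) = (w - (6 + w)) + w = (w + (-6 - w)) + w = -6 + w)
N(h) = -√(-2 + h)/7 (N(h) = -√((-6 + h) + 4)/7 = -√(-2 + h)/7)
24 - 18*N(-8) = 24 - (-18)*√(-2 - 8)/7 = 24 - (-18)*√(-10)/7 = 24 - (-18)*I*√10/7 = 24 + 18*I*√10/7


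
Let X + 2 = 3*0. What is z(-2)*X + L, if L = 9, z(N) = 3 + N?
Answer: 7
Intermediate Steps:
X = -2 (X = -2 + 3*0 = -2 + 0 = -2)
z(-2)*X + L = (3 - 2)*(-2) + 9 = 1*(-2) + 9 = -2 + 9 = 7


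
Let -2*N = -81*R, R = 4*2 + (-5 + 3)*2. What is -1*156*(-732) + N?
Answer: 114354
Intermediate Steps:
R = 4 (R = 8 - 2*2 = 8 - 4 = 4)
N = 162 (N = -(-81)*4/2 = -1/2*(-324) = 162)
-1*156*(-732) + N = -1*156*(-732) + 162 = -156*(-732) + 162 = 114192 + 162 = 114354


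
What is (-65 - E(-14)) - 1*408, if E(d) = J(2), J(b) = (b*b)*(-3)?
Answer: -461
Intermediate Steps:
J(b) = -3*b**2 (J(b) = b**2*(-3) = -3*b**2)
E(d) = -12 (E(d) = -3*2**2 = -3*4 = -12)
(-65 - E(-14)) - 1*408 = (-65 - 1*(-12)) - 1*408 = (-65 + 12) - 408 = -53 - 408 = -461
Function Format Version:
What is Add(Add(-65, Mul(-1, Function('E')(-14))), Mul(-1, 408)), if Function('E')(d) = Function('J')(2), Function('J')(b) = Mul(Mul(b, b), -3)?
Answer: -461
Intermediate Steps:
Function('J')(b) = Mul(-3, Pow(b, 2)) (Function('J')(b) = Mul(Pow(b, 2), -3) = Mul(-3, Pow(b, 2)))
Function('E')(d) = -12 (Function('E')(d) = Mul(-3, Pow(2, 2)) = Mul(-3, 4) = -12)
Add(Add(-65, Mul(-1, Function('E')(-14))), Mul(-1, 408)) = Add(Add(-65, Mul(-1, -12)), Mul(-1, 408)) = Add(Add(-65, 12), -408) = Add(-53, -408) = -461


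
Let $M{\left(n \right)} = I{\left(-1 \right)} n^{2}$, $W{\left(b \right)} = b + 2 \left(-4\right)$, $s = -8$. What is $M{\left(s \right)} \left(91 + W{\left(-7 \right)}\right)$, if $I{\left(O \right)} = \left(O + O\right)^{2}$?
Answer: $19456$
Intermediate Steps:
$I{\left(O \right)} = 4 O^{2}$ ($I{\left(O \right)} = \left(2 O\right)^{2} = 4 O^{2}$)
$W{\left(b \right)} = -8 + b$ ($W{\left(b \right)} = b - 8 = -8 + b$)
$M{\left(n \right)} = 4 n^{2}$ ($M{\left(n \right)} = 4 \left(-1\right)^{2} n^{2} = 4 \cdot 1 n^{2} = 4 n^{2}$)
$M{\left(s \right)} \left(91 + W{\left(-7 \right)}\right) = 4 \left(-8\right)^{2} \left(91 - 15\right) = 4 \cdot 64 \left(91 - 15\right) = 256 \cdot 76 = 19456$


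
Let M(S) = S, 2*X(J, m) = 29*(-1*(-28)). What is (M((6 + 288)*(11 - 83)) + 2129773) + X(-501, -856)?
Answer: 2109011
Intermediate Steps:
X(J, m) = 406 (X(J, m) = (29*(-1*(-28)))/2 = (29*28)/2 = (1/2)*812 = 406)
(M((6 + 288)*(11 - 83)) + 2129773) + X(-501, -856) = ((6 + 288)*(11 - 83) + 2129773) + 406 = (294*(-72) + 2129773) + 406 = (-21168 + 2129773) + 406 = 2108605 + 406 = 2109011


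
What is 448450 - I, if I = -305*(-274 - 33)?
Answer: 354815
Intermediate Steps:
I = 93635 (I = -305*(-307) = 93635)
448450 - I = 448450 - 1*93635 = 448450 - 93635 = 354815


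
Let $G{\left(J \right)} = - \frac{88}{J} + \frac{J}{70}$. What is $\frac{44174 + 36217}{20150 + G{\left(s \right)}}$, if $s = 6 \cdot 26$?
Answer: $\frac{109733715}{27507022} \approx 3.9893$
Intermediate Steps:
$s = 156$
$G{\left(J \right)} = - \frac{88}{J} + \frac{J}{70}$ ($G{\left(J \right)} = - \frac{88}{J} + J \frac{1}{70} = - \frac{88}{J} + \frac{J}{70}$)
$\frac{44174 + 36217}{20150 + G{\left(s \right)}} = \frac{44174 + 36217}{20150 + \left(- \frac{88}{156} + \frac{1}{70} \cdot 156\right)} = \frac{80391}{20150 + \left(\left(-88\right) \frac{1}{156} + \frac{78}{35}\right)} = \frac{80391}{20150 + \left(- \frac{22}{39} + \frac{78}{35}\right)} = \frac{80391}{20150 + \frac{2272}{1365}} = \frac{80391}{\frac{27507022}{1365}} = 80391 \cdot \frac{1365}{27507022} = \frac{109733715}{27507022}$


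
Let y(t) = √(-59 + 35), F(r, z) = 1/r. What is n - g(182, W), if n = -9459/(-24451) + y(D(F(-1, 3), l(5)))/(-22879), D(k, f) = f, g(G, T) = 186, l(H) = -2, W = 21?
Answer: -4538427/24451 - 2*I*√6/22879 ≈ -185.61 - 0.00021413*I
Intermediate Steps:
y(t) = 2*I*√6 (y(t) = √(-24) = 2*I*√6)
n = 9459/24451 - 2*I*√6/22879 (n = -9459/(-24451) + (2*I*√6)/(-22879) = -9459*(-1/24451) + (2*I*√6)*(-1/22879) = 9459/24451 - 2*I*√6/22879 ≈ 0.38686 - 0.00021413*I)
n - g(182, W) = (9459/24451 - 2*I*√6/22879) - 1*186 = (9459/24451 - 2*I*√6/22879) - 186 = -4538427/24451 - 2*I*√6/22879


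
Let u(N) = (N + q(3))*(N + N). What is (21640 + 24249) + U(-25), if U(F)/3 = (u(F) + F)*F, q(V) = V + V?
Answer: -23486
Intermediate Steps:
q(V) = 2*V
u(N) = 2*N*(6 + N) (u(N) = (N + 2*3)*(N + N) = (N + 6)*(2*N) = (6 + N)*(2*N) = 2*N*(6 + N))
U(F) = 3*F*(F + 2*F*(6 + F)) (U(F) = 3*((2*F*(6 + F) + F)*F) = 3*((F + 2*F*(6 + F))*F) = 3*(F*(F + 2*F*(6 + F))) = 3*F*(F + 2*F*(6 + F)))
(21640 + 24249) + U(-25) = (21640 + 24249) + (-25)²*(39 + 6*(-25)) = 45889 + 625*(39 - 150) = 45889 + 625*(-111) = 45889 - 69375 = -23486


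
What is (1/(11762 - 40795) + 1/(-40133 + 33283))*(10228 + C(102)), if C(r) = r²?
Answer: -370169028/99438025 ≈ -3.7226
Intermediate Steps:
(1/(11762 - 40795) + 1/(-40133 + 33283))*(10228 + C(102)) = (1/(11762 - 40795) + 1/(-40133 + 33283))*(10228 + 102²) = (1/(-29033) + 1/(-6850))*(10228 + 10404) = (-1/29033 - 1/6850)*20632 = -35883/198876050*20632 = -370169028/99438025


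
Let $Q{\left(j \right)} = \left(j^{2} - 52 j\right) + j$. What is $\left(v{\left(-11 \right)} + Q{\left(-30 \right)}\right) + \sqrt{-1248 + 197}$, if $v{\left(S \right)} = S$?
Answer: $2419 + i \sqrt{1051} \approx 2419.0 + 32.419 i$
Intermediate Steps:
$Q{\left(j \right)} = j^{2} - 51 j$
$\left(v{\left(-11 \right)} + Q{\left(-30 \right)}\right) + \sqrt{-1248 + 197} = \left(-11 - 30 \left(-51 - 30\right)\right) + \sqrt{-1248 + 197} = \left(-11 - -2430\right) + \sqrt{-1051} = \left(-11 + 2430\right) + i \sqrt{1051} = 2419 + i \sqrt{1051}$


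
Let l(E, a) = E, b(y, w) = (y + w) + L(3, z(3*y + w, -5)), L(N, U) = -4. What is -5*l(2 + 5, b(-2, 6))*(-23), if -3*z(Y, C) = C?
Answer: 805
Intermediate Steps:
z(Y, C) = -C/3
b(y, w) = -4 + w + y (b(y, w) = (y + w) - 4 = (w + y) - 4 = -4 + w + y)
-5*l(2 + 5, b(-2, 6))*(-23) = -5*(2 + 5)*(-23) = -5*7*(-23) = -35*(-23) = 805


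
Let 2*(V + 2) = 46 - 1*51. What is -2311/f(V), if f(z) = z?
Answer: 4622/9 ≈ 513.56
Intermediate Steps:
V = -9/2 (V = -2 + (46 - 1*51)/2 = -2 + (46 - 51)/2 = -2 + (½)*(-5) = -2 - 5/2 = -9/2 ≈ -4.5000)
-2311/f(V) = -2311/(-9/2) = -2311*(-2/9) = 4622/9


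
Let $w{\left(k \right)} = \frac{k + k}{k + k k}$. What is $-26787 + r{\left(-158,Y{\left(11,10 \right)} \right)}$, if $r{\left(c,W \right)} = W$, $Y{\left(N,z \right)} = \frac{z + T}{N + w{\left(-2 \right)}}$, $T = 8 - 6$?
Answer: $- \frac{80357}{3} \approx -26786.0$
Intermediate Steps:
$w{\left(k \right)} = \frac{2 k}{k + k^{2}}$
$T = 2$ ($T = 8 - 6 = 2$)
$Y{\left(N,z \right)} = \frac{2 + z}{-2 + N}$ ($Y{\left(N,z \right)} = \frac{z + 2}{N + \frac{2}{1 - 2}} = \frac{2 + z}{N + \frac{2}{-1}} = \frac{2 + z}{N + 2 \left(-1\right)} = \frac{2 + z}{N - 2} = \frac{2 + z}{-2 + N}$)
$-26787 + r{\left(-158,Y{\left(11,10 \right)} \right)} = -26787 + \frac{2 + 10}{-2 + 11} = -26787 + \frac{1}{9} \cdot 12 = -26787 + \frac{4}{3} = - \frac{80357}{3}$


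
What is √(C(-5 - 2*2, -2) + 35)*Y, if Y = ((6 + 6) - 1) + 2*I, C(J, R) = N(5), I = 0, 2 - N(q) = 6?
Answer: 11*√31 ≈ 61.245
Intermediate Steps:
N(q) = -4 (N(q) = 2 - 1*6 = 2 - 6 = -4)
C(J, R) = -4
Y = 11 (Y = ((6 + 6) - 1) + 2*0 = (12 - 1) + 0 = 11 + 0 = 11)
√(C(-5 - 2*2, -2) + 35)*Y = √(-4 + 35)*11 = √31*11 = 11*√31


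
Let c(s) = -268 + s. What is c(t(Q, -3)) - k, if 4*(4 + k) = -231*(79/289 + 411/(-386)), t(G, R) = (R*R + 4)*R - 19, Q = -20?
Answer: -164075387/446216 ≈ -367.70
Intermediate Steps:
t(G, R) = -19 + R*(4 + R²) (t(G, R) = (R² + 4)*R - 19 = (4 + R²)*R - 19 = R*(4 + R²) - 19 = -19 + R*(4 + R²))
k = 18608971/446216 (k = -4 + (-231*(79/289 + 411/(-386)))/4 = -4 + (-231*(79*(1/289) + 411*(-1/386)))/4 = -4 + (-231*(79/289 - 411/386))/4 = -4 + (-231*(-88285/111554))/4 = -4 + (¼)*(20393835/111554) = -4 + 20393835/446216 = 18608971/446216 ≈ 41.704)
c(t(Q, -3)) - k = (-268 + (-19 + (-3)³ + 4*(-3))) - 1*18608971/446216 = (-268 + (-19 - 27 - 12)) - 18608971/446216 = (-268 - 58) - 18608971/446216 = -326 - 18608971/446216 = -164075387/446216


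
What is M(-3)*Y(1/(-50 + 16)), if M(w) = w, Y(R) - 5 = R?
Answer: -507/34 ≈ -14.912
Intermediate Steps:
Y(R) = 5 + R
M(-3)*Y(1/(-50 + 16)) = -3*(5 + 1/(-50 + 16)) = -3*(5 + 1/(-34)) = -3*(5 - 1/34) = -3*169/34 = -507/34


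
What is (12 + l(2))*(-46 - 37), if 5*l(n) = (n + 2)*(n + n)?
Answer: -6308/5 ≈ -1261.6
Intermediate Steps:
l(n) = 2*n*(2 + n)/5 (l(n) = ((n + 2)*(n + n))/5 = ((2 + n)*(2*n))/5 = (2*n*(2 + n))/5 = 2*n*(2 + n)/5)
(12 + l(2))*(-46 - 37) = (12 + (⅖)*2*(2 + 2))*(-46 - 37) = (12 + (⅖)*2*4)*(-83) = (12 + 16/5)*(-83) = (76/5)*(-83) = -6308/5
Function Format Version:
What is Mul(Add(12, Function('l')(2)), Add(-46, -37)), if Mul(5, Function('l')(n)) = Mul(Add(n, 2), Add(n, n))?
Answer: Rational(-6308, 5) ≈ -1261.6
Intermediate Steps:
Function('l')(n) = Mul(Rational(2, 5), n, Add(2, n)) (Function('l')(n) = Mul(Rational(1, 5), Mul(Add(n, 2), Add(n, n))) = Mul(Rational(1, 5), Mul(Add(2, n), Mul(2, n))) = Mul(Rational(1, 5), Mul(2, n, Add(2, n))) = Mul(Rational(2, 5), n, Add(2, n)))
Mul(Add(12, Function('l')(2)), Add(-46, -37)) = Mul(Add(12, Mul(Rational(2, 5), 2, Add(2, 2))), Add(-46, -37)) = Mul(Add(12, Mul(Rational(2, 5), 2, 4)), -83) = Mul(Add(12, Rational(16, 5)), -83) = Mul(Rational(76, 5), -83) = Rational(-6308, 5)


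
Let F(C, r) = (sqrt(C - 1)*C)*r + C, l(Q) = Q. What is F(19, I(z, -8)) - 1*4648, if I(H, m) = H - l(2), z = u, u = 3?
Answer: -4629 + 57*sqrt(2) ≈ -4548.4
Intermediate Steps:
z = 3
I(H, m) = -2 + H (I(H, m) = H - 1*2 = H - 2 = -2 + H)
F(C, r) = C + C*r*sqrt(-1 + C) (F(C, r) = (sqrt(-1 + C)*C)*r + C = (C*sqrt(-1 + C))*r + C = C*r*sqrt(-1 + C) + C = C + C*r*sqrt(-1 + C))
F(19, I(z, -8)) - 1*4648 = 19*(1 + (-2 + 3)*sqrt(-1 + 19)) - 1*4648 = 19*(1 + 1*sqrt(18)) - 4648 = 19*(1 + 1*(3*sqrt(2))) - 4648 = 19*(1 + 3*sqrt(2)) - 4648 = (19 + 57*sqrt(2)) - 4648 = -4629 + 57*sqrt(2)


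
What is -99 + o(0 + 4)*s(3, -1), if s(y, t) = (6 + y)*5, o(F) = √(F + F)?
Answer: -99 + 90*√2 ≈ 28.279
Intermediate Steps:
o(F) = √2*√F (o(F) = √(2*F) = √2*√F)
s(y, t) = 30 + 5*y
-99 + o(0 + 4)*s(3, -1) = -99 + (√2*√(0 + 4))*(30 + 5*3) = -99 + (√2*√4)*(30 + 15) = -99 + (√2*2)*45 = -99 + (2*√2)*45 = -99 + 90*√2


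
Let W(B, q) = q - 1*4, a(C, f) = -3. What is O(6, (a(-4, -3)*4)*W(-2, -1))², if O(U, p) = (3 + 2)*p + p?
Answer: 129600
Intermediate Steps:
W(B, q) = -4 + q (W(B, q) = q - 4 = -4 + q)
O(U, p) = 6*p (O(U, p) = 5*p + p = 6*p)
O(6, (a(-4, -3)*4)*W(-2, -1))² = (6*((-3*4)*(-4 - 1)))² = (6*(-12*(-5)))² = (6*60)² = 360² = 129600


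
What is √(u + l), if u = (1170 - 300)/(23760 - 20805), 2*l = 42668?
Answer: 6*√22998962/197 ≈ 146.06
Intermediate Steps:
l = 21334 (l = (½)*42668 = 21334)
u = 58/197 (u = 870/2955 = 870*(1/2955) = 58/197 ≈ 0.29442)
√(u + l) = √(58/197 + 21334) = √(4202856/197) = 6*√22998962/197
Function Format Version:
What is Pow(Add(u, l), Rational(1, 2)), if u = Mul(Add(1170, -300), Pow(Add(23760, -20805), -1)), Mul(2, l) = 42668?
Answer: Mul(Rational(6, 197), Pow(22998962, Rational(1, 2))) ≈ 146.06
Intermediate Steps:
l = 21334 (l = Mul(Rational(1, 2), 42668) = 21334)
u = Rational(58, 197) (u = Mul(870, Pow(2955, -1)) = Mul(870, Rational(1, 2955)) = Rational(58, 197) ≈ 0.29442)
Pow(Add(u, l), Rational(1, 2)) = Pow(Add(Rational(58, 197), 21334), Rational(1, 2)) = Pow(Rational(4202856, 197), Rational(1, 2)) = Mul(Rational(6, 197), Pow(22998962, Rational(1, 2)))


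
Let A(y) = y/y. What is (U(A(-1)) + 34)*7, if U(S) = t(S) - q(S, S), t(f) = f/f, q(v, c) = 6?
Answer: 203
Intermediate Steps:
A(y) = 1
t(f) = 1
U(S) = -5 (U(S) = 1 - 1*6 = 1 - 6 = -5)
(U(A(-1)) + 34)*7 = (-5 + 34)*7 = 29*7 = 203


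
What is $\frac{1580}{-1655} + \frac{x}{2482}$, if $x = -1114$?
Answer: $- \frac{576523}{410771} \approx -1.4035$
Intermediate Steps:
$\frac{1580}{-1655} + \frac{x}{2482} = \frac{1580}{-1655} - \frac{1114}{2482} = 1580 \left(- \frac{1}{1655}\right) - \frac{557}{1241} = - \frac{316}{331} - \frac{557}{1241} = - \frac{576523}{410771}$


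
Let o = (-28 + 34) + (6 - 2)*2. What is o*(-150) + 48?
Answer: -2052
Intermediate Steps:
o = 14 (o = 6 + 4*2 = 6 + 8 = 14)
o*(-150) + 48 = 14*(-150) + 48 = -2100 + 48 = -2052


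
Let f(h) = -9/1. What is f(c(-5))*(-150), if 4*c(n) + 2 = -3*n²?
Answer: 1350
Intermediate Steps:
c(n) = -½ - 3*n²/4 (c(n) = -½ + (-3*n²)/4 = -½ - 3*n²/4)
f(h) = -9 (f(h) = -9*1 = -9)
f(c(-5))*(-150) = -9*(-150) = 1350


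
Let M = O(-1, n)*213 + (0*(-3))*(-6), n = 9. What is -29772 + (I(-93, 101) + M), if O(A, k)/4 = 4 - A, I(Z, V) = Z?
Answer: -25605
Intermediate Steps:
O(A, k) = 16 - 4*A (O(A, k) = 4*(4 - A) = 16 - 4*A)
M = 4260 (M = (16 - 4*(-1))*213 + (0*(-3))*(-6) = (16 + 4)*213 + 0*(-6) = 20*213 + 0 = 4260 + 0 = 4260)
-29772 + (I(-93, 101) + M) = -29772 + (-93 + 4260) = -29772 + 4167 = -25605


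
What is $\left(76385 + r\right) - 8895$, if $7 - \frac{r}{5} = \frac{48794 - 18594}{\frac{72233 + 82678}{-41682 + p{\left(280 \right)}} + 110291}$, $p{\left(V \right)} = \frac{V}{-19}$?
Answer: $\frac{5899794728068225}{87373777949} \approx 67524.0$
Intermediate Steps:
$p{\left(V \right)} = - \frac{V}{19}$ ($p{\left(V \right)} = V \left(- \frac{1}{19}\right) = - \frac{V}{19}$)
$r = \frac{2938454290215}{87373777949}$ ($r = 35 - 5 \frac{48794 - 18594}{\frac{72233 + 82678}{-41682 - \frac{280}{19}} + 110291} = 35 - 5 \frac{48794 - 18594}{\frac{154911}{-41682 - \frac{280}{19}} + 110291} = 35 - 5 \frac{30200}{\frac{154911}{- \frac{792238}{19}} + 110291} = 35 - 5 \frac{30200}{154911 \left(- \frac{19}{792238}\right) + 110291} = 35 - 5 \frac{30200}{- \frac{2943309}{792238} + 110291} = 35 - 5 \frac{30200}{\frac{87373777949}{792238}} = 35 - 5 \cdot 30200 \cdot \frac{792238}{87373777949} = 35 - \frac{119627938000}{87373777949} = \frac{2938454290215}{87373777949} \approx 33.631$)
$\left(76385 + r\right) - 8895 = \left(76385 + \frac{2938454290215}{87373777949}\right) - 8895 = \frac{6676984482924580}{87373777949} - 8895 = \frac{5899794728068225}{87373777949}$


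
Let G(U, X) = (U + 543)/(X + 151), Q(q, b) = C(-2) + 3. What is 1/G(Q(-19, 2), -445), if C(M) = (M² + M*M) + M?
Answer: -49/92 ≈ -0.53261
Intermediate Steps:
C(M) = M + 2*M² (C(M) = (M² + M²) + M = 2*M² + M = M + 2*M²)
Q(q, b) = 9 (Q(q, b) = -2*(1 + 2*(-2)) + 3 = -2*(1 - 4) + 3 = -2*(-3) + 3 = 6 + 3 = 9)
G(U, X) = (543 + U)/(151 + X)
1/G(Q(-19, 2), -445) = 1/((543 + 9)/(151 - 445)) = 1/(552/(-294)) = 1/(-1/294*552) = 1/(-92/49) = -49/92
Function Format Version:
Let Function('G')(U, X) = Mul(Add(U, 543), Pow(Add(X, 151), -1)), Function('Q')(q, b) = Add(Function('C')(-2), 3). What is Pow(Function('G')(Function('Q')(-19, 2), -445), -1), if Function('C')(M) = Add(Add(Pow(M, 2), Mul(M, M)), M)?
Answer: Rational(-49, 92) ≈ -0.53261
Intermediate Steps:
Function('C')(M) = Add(M, Mul(2, Pow(M, 2))) (Function('C')(M) = Add(Add(Pow(M, 2), Pow(M, 2)), M) = Add(Mul(2, Pow(M, 2)), M) = Add(M, Mul(2, Pow(M, 2))))
Function('Q')(q, b) = 9 (Function('Q')(q, b) = Add(Mul(-2, Add(1, Mul(2, -2))), 3) = Add(Mul(-2, Add(1, -4)), 3) = Add(Mul(-2, -3), 3) = Add(6, 3) = 9)
Function('G')(U, X) = Mul(Pow(Add(151, X), -1), Add(543, U)) (Function('G')(U, X) = Mul(Add(543, U), Pow(Add(151, X), -1)) = Mul(Pow(Add(151, X), -1), Add(543, U)))
Pow(Function('G')(Function('Q')(-19, 2), -445), -1) = Pow(Mul(Pow(Add(151, -445), -1), Add(543, 9)), -1) = Pow(Mul(Pow(-294, -1), 552), -1) = Pow(Mul(Rational(-1, 294), 552), -1) = Pow(Rational(-92, 49), -1) = Rational(-49, 92)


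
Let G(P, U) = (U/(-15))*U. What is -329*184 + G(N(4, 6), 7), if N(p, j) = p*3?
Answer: -908089/15 ≈ -60539.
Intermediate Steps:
N(p, j) = 3*p
G(P, U) = -U**2/15 (G(P, U) = (U*(-1/15))*U = (-U/15)*U = -U**2/15)
-329*184 + G(N(4, 6), 7) = -329*184 - 1/15*7**2 = -60536 - 1/15*49 = -60536 - 49/15 = -908089/15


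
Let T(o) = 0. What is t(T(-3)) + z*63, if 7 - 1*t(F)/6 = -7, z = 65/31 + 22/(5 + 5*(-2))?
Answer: -9471/155 ≈ -61.103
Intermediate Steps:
z = -357/155 (z = 65*(1/31) + 22/(5 - 10) = 65/31 + 22/(-5) = 65/31 + 22*(-⅕) = 65/31 - 22/5 = -357/155 ≈ -2.3032)
t(F) = 84 (t(F) = 42 - 6*(-7) = 42 + 42 = 84)
t(T(-3)) + z*63 = 84 - 357/155*63 = 84 - 22491/155 = -9471/155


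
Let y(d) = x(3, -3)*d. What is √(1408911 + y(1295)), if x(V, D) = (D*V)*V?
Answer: √1373946 ≈ 1172.2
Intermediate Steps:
x(V, D) = D*V²
y(d) = -27*d (y(d) = (-3*3²)*d = (-3*9)*d = -27*d)
√(1408911 + y(1295)) = √(1408911 - 27*1295) = √(1408911 - 34965) = √1373946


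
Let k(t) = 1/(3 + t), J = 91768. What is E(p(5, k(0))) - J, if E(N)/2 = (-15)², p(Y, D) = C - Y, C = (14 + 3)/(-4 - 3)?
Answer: -91318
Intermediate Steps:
C = -17/7 (C = 17/(-7) = 17*(-⅐) = -17/7 ≈ -2.4286)
p(Y, D) = -17/7 - Y
E(N) = 450 (E(N) = 2*(-15)² = 2*225 = 450)
E(p(5, k(0))) - J = 450 - 1*91768 = 450 - 91768 = -91318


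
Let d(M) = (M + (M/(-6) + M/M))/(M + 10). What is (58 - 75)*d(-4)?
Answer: 119/18 ≈ 6.6111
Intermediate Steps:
d(M) = (1 + 5*M/6)/(10 + M) (d(M) = (M + (M*(-1/6) + 1))/(10 + M) = (M + (-M/6 + 1))/(10 + M) = (M + (1 - M/6))/(10 + M) = (1 + 5*M/6)/(10 + M))
(58 - 75)*d(-4) = (58 - 75)*((6 + 5*(-4))/(6*(10 - 4))) = -17*(6 - 20)/(6*6) = -17*(-14)/(6*6) = -17*(-7/18) = 119/18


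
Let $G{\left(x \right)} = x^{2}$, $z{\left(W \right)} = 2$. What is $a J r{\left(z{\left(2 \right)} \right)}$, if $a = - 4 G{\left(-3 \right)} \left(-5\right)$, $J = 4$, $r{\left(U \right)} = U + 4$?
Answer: $4320$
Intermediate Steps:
$r{\left(U \right)} = 4 + U$
$a = 180$ ($a = - 4 \left(-3\right)^{2} \left(-5\right) = \left(-4\right) 9 \left(-5\right) = \left(-36\right) \left(-5\right) = 180$)
$a J r{\left(z{\left(2 \right)} \right)} = 180 \cdot 4 \left(4 + 2\right) = 720 \cdot 6 = 4320$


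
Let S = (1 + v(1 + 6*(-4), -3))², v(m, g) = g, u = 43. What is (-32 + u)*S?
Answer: 44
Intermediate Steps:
S = 4 (S = (1 - 3)² = (-2)² = 4)
(-32 + u)*S = (-32 + 43)*4 = 11*4 = 44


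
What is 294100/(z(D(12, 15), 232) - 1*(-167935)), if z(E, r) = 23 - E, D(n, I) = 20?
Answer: 147050/83969 ≈ 1.7512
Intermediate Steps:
294100/(z(D(12, 15), 232) - 1*(-167935)) = 294100/((23 - 1*20) - 1*(-167935)) = 294100/((23 - 20) + 167935) = 294100/(3 + 167935) = 294100/167938 = 294100*(1/167938) = 147050/83969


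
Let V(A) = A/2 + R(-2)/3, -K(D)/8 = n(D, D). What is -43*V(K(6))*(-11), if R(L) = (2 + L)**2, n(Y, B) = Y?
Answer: -11352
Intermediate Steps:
K(D) = -8*D
V(A) = A/2 (V(A) = A/2 + (2 - 2)**2/3 = A*(1/2) + 0**2*(1/3) = A/2 + 0*(1/3) = A/2 + 0 = A/2)
-43*V(K(6))*(-11) = -43*(-8*6)/2*(-11) = -43*(-48)/2*(-11) = -43*(-24)*(-11) = 1032*(-11) = -11352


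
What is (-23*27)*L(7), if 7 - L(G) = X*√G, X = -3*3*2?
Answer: -4347 - 11178*√7 ≈ -33921.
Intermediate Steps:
X = -18 (X = -9*2 = -18)
L(G) = 7 + 18*√G (L(G) = 7 - (-18)*√G = 7 + 18*√G)
(-23*27)*L(7) = (-23*27)*(7 + 18*√7) = -621*(7 + 18*√7) = -4347 - 11178*√7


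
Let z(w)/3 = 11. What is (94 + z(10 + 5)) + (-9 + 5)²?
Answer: 143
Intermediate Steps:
z(w) = 33 (z(w) = 3*11 = 33)
(94 + z(10 + 5)) + (-9 + 5)² = (94 + 33) + (-9 + 5)² = 127 + (-4)² = 127 + 16 = 143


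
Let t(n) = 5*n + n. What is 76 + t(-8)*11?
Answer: -452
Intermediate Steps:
t(n) = 6*n
76 + t(-8)*11 = 76 + (6*(-8))*11 = 76 - 48*11 = 76 - 528 = -452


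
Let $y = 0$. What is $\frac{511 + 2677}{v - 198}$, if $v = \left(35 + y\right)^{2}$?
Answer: $\frac{3188}{1027} \approx 3.1042$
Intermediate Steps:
$v = 1225$ ($v = \left(35 + 0\right)^{2} = 35^{2} = 1225$)
$\frac{511 + 2677}{v - 198} = \frac{511 + 2677}{1225 - 198} = \frac{3188}{1027}$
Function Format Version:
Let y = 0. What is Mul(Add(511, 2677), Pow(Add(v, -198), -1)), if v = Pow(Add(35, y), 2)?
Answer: Rational(3188, 1027) ≈ 3.1042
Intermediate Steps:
v = 1225 (v = Pow(Add(35, 0), 2) = Pow(35, 2) = 1225)
Mul(Add(511, 2677), Pow(Add(v, -198), -1)) = Mul(Add(511, 2677), Pow(Add(1225, -198), -1)) = Mul(3188, Pow(1027, -1)) = Mul(3188, Rational(1, 1027)) = Rational(3188, 1027)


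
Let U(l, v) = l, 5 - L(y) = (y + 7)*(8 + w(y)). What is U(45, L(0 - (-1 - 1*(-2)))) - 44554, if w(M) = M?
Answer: -44509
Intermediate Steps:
L(y) = 5 - (7 + y)*(8 + y) (L(y) = 5 - (y + 7)*(8 + y) = 5 - (7 + y)*(8 + y))
U(45, L(0 - (-1 - 1*(-2)))) - 44554 = 45 - 44554 = -44509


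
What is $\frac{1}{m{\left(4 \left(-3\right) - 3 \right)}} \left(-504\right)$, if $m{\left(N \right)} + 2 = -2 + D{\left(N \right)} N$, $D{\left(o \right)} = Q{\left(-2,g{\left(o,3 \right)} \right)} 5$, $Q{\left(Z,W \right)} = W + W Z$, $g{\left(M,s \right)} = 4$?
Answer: $- \frac{63}{37} \approx -1.7027$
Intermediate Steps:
$D{\left(o \right)} = -20$ ($D{\left(o \right)} = 4 \left(1 - 2\right) 5 = 4 \left(-1\right) 5 = \left(-4\right) 5 = -20$)
$m{\left(N \right)} = -4 - 20 N$ ($m{\left(N \right)} = -2 - \left(2 + 20 N\right) = -4 - 20 N$)
$\frac{1}{m{\left(4 \left(-3\right) - 3 \right)}} \left(-504\right) = \frac{1}{-4 - 20 \left(4 \left(-3\right) - 3\right)} \left(-504\right) = \frac{1}{-4 - 20 \left(-12 - 3\right)} \left(-504\right) = \frac{1}{-4 - -300} \left(-504\right) = \frac{1}{-4 + 300} \left(-504\right) = \frac{1}{296} \left(-504\right) = - \frac{63}{37}$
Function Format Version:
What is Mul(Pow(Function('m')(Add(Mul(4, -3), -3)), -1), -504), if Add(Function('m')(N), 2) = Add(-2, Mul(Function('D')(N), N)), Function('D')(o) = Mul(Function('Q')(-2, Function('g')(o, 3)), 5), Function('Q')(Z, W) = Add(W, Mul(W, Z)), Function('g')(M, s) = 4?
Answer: Rational(-63, 37) ≈ -1.7027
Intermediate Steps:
Function('D')(o) = -20 (Function('D')(o) = Mul(Mul(4, Add(1, -2)), 5) = Mul(Mul(4, -1), 5) = Mul(-4, 5) = -20)
Function('m')(N) = Add(-4, Mul(-20, N)) (Function('m')(N) = Add(-2, Add(-2, Mul(-20, N))) = Add(-4, Mul(-20, N)))
Mul(Pow(Function('m')(Add(Mul(4, -3), -3)), -1), -504) = Mul(Pow(Add(-4, Mul(-20, Add(Mul(4, -3), -3))), -1), -504) = Mul(Pow(Add(-4, Mul(-20, Add(-12, -3))), -1), -504) = Mul(Pow(Add(-4, Mul(-20, -15)), -1), -504) = Mul(Pow(Add(-4, 300), -1), -504) = Mul(Pow(296, -1), -504) = Mul(Rational(1, 296), -504) = Rational(-63, 37)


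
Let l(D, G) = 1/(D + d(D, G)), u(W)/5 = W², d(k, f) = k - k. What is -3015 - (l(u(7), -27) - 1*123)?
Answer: -708541/245 ≈ -2892.0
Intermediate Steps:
d(k, f) = 0
u(W) = 5*W²
l(D, G) = 1/D (l(D, G) = 1/(D + 0) = 1/D)
-3015 - (l(u(7), -27) - 1*123) = -3015 - (1/(5*7²) - 1*123) = -3015 - (1/(5*49) - 123) = -3015 - (1/245 - 123) = -3015 - 1*(-30134/245) = -3015 + 30134/245 = -708541/245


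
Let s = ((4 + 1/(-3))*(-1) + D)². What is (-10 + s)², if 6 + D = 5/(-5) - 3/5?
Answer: 692268721/50625 ≈ 13674.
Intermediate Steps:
D = -38/5 (D = -6 + (5/(-5) - 3/5) = -6 + (5*(-⅕) - 3*⅕) = -6 + (-1 - ⅗) = -6 - 8/5 = -38/5 ≈ -7.6000)
s = 28561/225 (s = ((4 + 1/(-3))*(-1) - 38/5)² = ((4 + 1*(-⅓))*(-1) - 38/5)² = ((4 - ⅓)*(-1) - 38/5)² = ((11/3)*(-1) - 38/5)² = (-11/3 - 38/5)² = (-169/15)² = 28561/225 ≈ 126.94)
(-10 + s)² = (-10 + 28561/225)² = (26311/225)² = 692268721/50625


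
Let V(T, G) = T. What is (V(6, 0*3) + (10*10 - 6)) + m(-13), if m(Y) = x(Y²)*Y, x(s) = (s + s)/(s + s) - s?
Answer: 2284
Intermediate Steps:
x(s) = 1 - s (x(s) = (2*s)/((2*s)) - s = (2*s)*(1/(2*s)) - s = 1 - s)
m(Y) = Y*(1 - Y²) (m(Y) = (1 - Y²)*Y = Y*(1 - Y²))
(V(6, 0*3) + (10*10 - 6)) + m(-13) = (6 + (10*10 - 6)) + (-13 - 1*(-13)³) = (6 + (100 - 6)) + (-13 - 1*(-2197)) = (6 + 94) + (-13 + 2197) = 100 + 2184 = 2284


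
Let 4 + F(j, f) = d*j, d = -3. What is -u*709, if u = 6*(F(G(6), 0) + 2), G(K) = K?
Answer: 85080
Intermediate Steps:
F(j, f) = -4 - 3*j
u = -120 (u = 6*((-4 - 3*6) + 2) = 6*((-4 - 18) + 2) = 6*(-22 + 2) = 6*(-20) = -120)
-u*709 = -1*(-120)*709 = 120*709 = 85080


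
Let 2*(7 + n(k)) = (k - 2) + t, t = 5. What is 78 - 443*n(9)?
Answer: 521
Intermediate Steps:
n(k) = -11/2 + k/2 (n(k) = -7 + ((k - 2) + 5)/2 = -7 + ((-2 + k) + 5)/2 = -7 + (3 + k)/2 = -7 + (3/2 + k/2) = -11/2 + k/2)
78 - 443*n(9) = 78 - 443*(-11/2 + (½)*9) = 78 - 443*(-11/2 + 9/2) = 78 - 443*(-1) = 78 + 443 = 521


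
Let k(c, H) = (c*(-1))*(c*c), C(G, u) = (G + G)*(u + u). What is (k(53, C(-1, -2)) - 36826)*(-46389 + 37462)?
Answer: 1657770681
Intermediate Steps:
C(G, u) = 4*G*u (C(G, u) = (2*G)*(2*u) = 4*G*u)
k(c, H) = -c³ (k(c, H) = (-c)*c² = -c³)
(k(53, C(-1, -2)) - 36826)*(-46389 + 37462) = (-1*53³ - 36826)*(-46389 + 37462) = (-1*148877 - 36826)*(-8927) = (-148877 - 36826)*(-8927) = -185703*(-8927) = 1657770681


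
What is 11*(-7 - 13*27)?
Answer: -3938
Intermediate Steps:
11*(-7 - 13*27) = 11*(-7 - 351) = 11*(-358) = -3938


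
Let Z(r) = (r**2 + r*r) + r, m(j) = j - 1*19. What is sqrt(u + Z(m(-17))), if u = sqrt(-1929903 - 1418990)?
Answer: sqrt(2556 + I*sqrt(3348893)) ≈ 53.383 + 17.14*I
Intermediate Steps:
m(j) = -19 + j (m(j) = j - 19 = -19 + j)
u = I*sqrt(3348893) (u = sqrt(-3348893) = I*sqrt(3348893) ≈ 1830.0*I)
Z(r) = r + 2*r**2 (Z(r) = (r**2 + r**2) + r = 2*r**2 + r = r + 2*r**2)
sqrt(u + Z(m(-17))) = sqrt(I*sqrt(3348893) + (-19 - 17)*(1 + 2*(-19 - 17))) = sqrt(I*sqrt(3348893) - 36*(1 + 2*(-36))) = sqrt(I*sqrt(3348893) - 36*(1 - 72)) = sqrt(I*sqrt(3348893) - 36*(-71)) = sqrt(I*sqrt(3348893) + 2556) = sqrt(2556 + I*sqrt(3348893))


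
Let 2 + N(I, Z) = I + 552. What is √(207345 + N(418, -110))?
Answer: √208313 ≈ 456.41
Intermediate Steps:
N(I, Z) = 550 + I (N(I, Z) = -2 + (I + 552) = -2 + (552 + I) = 550 + I)
√(207345 + N(418, -110)) = √(207345 + (550 + 418)) = √(207345 + 968) = √208313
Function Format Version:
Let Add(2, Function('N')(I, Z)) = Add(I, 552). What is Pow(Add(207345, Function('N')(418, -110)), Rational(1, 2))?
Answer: Pow(208313, Rational(1, 2)) ≈ 456.41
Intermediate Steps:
Function('N')(I, Z) = Add(550, I) (Function('N')(I, Z) = Add(-2, Add(I, 552)) = Add(-2, Add(552, I)) = Add(550, I))
Pow(Add(207345, Function('N')(418, -110)), Rational(1, 2)) = Pow(Add(207345, Add(550, 418)), Rational(1, 2)) = Pow(Add(207345, 968), Rational(1, 2)) = Pow(208313, Rational(1, 2))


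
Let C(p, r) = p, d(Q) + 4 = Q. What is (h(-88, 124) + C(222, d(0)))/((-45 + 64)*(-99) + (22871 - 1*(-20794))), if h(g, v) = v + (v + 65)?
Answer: 535/41784 ≈ 0.012804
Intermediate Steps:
d(Q) = -4 + Q
h(g, v) = 65 + 2*v (h(g, v) = v + (65 + v) = 65 + 2*v)
(h(-88, 124) + C(222, d(0)))/((-45 + 64)*(-99) + (22871 - 1*(-20794))) = ((65 + 2*124) + 222)/((-45 + 64)*(-99) + (22871 - 1*(-20794))) = ((65 + 248) + 222)/(19*(-99) + (22871 + 20794)) = (313 + 222)/(-1881 + 43665) = 535/41784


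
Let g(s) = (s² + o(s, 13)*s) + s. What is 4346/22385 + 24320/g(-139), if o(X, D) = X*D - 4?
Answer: 1721782406/6064342735 ≈ 0.28392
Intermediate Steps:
o(X, D) = -4 + D*X (o(X, D) = D*X - 4 = -4 + D*X)
g(s) = s + s² + s*(-4 + 13*s) (g(s) = (s² + (-4 + 13*s)*s) + s = (s² + s*(-4 + 13*s)) + s = s + s² + s*(-4 + 13*s))
4346/22385 + 24320/g(-139) = 4346/22385 + 24320/((-139*(-3 + 14*(-139)))) = 4346*(1/22385) + 24320/((-139*(-3 - 1946))) = 4346/22385 + 24320/((-139*(-1949))) = 4346/22385 + 24320/270911 = 1721782406/6064342735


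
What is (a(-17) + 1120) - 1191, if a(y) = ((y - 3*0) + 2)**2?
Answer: 154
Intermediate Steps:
a(y) = (2 + y)**2 (a(y) = ((y + 0) + 2)**2 = (y + 2)**2 = (2 + y)**2)
(a(-17) + 1120) - 1191 = ((2 - 17)**2 + 1120) - 1191 = ((-15)**2 + 1120) - 1191 = (225 + 1120) - 1191 = 1345 - 1191 = 154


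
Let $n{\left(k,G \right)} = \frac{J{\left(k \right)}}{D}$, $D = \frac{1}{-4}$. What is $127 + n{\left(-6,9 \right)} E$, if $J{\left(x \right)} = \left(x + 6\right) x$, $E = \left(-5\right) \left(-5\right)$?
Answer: $127$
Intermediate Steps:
$E = 25$
$D = - \frac{1}{4} \approx -0.25$
$J{\left(x \right)} = x \left(6 + x\right)$ ($J{\left(x \right)} = \left(6 + x\right) x = x \left(6 + x\right)$)
$n{\left(k,G \right)} = - 4 k \left(6 + k\right)$ ($n{\left(k,G \right)} = \frac{k \left(6 + k\right)}{- \frac{1}{4}} = k \left(6 + k\right) \left(-4\right) = - 4 k \left(6 + k\right)$)
$127 + n{\left(-6,9 \right)} E = 127 + \left(-4\right) \left(-6\right) \left(6 - 6\right) 25 = 127 + \left(-4\right) \left(-6\right) 0 \cdot 25 = 127 + 0 \cdot 25 = 127 + 0 = 127$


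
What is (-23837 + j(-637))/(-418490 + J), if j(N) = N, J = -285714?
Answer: 12237/352102 ≈ 0.034754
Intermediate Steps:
(-23837 + j(-637))/(-418490 + J) = (-23837 - 637)/(-418490 - 285714) = -24474/(-704204) = -24474*(-1/704204) = 12237/352102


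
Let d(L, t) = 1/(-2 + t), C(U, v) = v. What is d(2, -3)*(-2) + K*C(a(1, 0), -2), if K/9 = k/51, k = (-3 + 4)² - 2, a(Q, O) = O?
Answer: 64/85 ≈ 0.75294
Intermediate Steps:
k = -1 (k = 1² - 2 = 1 - 2 = -1)
K = -3/17 (K = 9*(-1/51) = -3/17 ≈ -0.17647)
d(2, -3)*(-2) + K*C(a(1, 0), -2) = -2/(-2 - 3) - 3/17*(-2) = -2/(-5) + 6/17 = -⅕*(-2) + 6/17 = ⅖ + 6/17 = 64/85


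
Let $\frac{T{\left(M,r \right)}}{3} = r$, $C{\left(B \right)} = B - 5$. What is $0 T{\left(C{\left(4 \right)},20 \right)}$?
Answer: $0$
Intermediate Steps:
$C{\left(B \right)} = -5 + B$ ($C{\left(B \right)} = B - 5 = -5 + B$)
$T{\left(M,r \right)} = 3 r$
$0 T{\left(C{\left(4 \right)},20 \right)} = 0 \cdot 3 \cdot 20 = 0 \cdot 60 = 0$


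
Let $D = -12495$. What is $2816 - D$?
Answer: $15311$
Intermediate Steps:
$2816 - D = 2816 - -12495 = 2816 + 12495 = 15311$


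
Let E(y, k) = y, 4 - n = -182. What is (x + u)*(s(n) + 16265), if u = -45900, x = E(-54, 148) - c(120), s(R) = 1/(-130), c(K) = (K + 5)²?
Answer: -130205654971/130 ≈ -1.0016e+9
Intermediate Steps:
c(K) = (5 + K)²
n = 186 (n = 4 - 1*(-182) = 4 + 182 = 186)
s(R) = -1/130
x = -15679 (x = -54 - (5 + 120)² = -54 - 1*125² = -54 - 1*15625 = -54 - 15625 = -15679)
(x + u)*(s(n) + 16265) = (-15679 - 45900)*(-1/130 + 16265) = -61579*2114449/130 = -130205654971/130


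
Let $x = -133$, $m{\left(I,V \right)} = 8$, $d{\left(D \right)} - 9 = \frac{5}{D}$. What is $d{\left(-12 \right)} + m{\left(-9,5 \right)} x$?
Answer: $- \frac{12665}{12} \approx -1055.4$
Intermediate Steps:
$d{\left(D \right)} = 9 + \frac{5}{D}$
$d{\left(-12 \right)} + m{\left(-9,5 \right)} x = \left(9 + \frac{5}{-12}\right) + 8 \left(-133\right) = \left(9 + 5 \left(- \frac{1}{12}\right)\right) - 1064 = \left(9 - \frac{5}{12}\right) - 1064 = \frac{103}{12} - 1064 = - \frac{12665}{12}$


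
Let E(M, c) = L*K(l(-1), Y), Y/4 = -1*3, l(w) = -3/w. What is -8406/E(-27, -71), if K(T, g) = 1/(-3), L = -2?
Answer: -12609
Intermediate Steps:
Y = -12 (Y = 4*(-1*3) = 4*(-3) = -12)
K(T, g) = -⅓ (K(T, g) = 1*(-⅓) = -⅓)
E(M, c) = ⅔ (E(M, c) = -2*(-⅓) = ⅔)
-8406/E(-27, -71) = -8406/⅔ = -8406*3/2 = -12609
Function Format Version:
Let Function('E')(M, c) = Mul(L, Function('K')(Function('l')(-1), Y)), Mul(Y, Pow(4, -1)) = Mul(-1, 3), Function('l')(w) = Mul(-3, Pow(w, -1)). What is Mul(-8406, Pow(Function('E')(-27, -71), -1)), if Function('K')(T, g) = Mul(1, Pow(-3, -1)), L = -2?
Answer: -12609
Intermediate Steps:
Y = -12 (Y = Mul(4, Mul(-1, 3)) = Mul(4, -3) = -12)
Function('K')(T, g) = Rational(-1, 3) (Function('K')(T, g) = Mul(1, Rational(-1, 3)) = Rational(-1, 3))
Function('E')(M, c) = Rational(2, 3) (Function('E')(M, c) = Mul(-2, Rational(-1, 3)) = Rational(2, 3))
Mul(-8406, Pow(Function('E')(-27, -71), -1)) = Mul(-8406, Pow(Rational(2, 3), -1)) = Mul(-8406, Rational(3, 2)) = -12609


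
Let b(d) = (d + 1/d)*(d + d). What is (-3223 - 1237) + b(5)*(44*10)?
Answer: 18420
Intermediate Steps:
b(d) = 2*d*(d + 1/d) (b(d) = (d + 1/d)*(2*d) = 2*d*(d + 1/d))
(-3223 - 1237) + b(5)*(44*10) = (-3223 - 1237) + (2 + 2*5²)*(44*10) = -4460 + (2 + 2*25)*440 = -4460 + (2 + 50)*440 = -4460 + 52*440 = -4460 + 22880 = 18420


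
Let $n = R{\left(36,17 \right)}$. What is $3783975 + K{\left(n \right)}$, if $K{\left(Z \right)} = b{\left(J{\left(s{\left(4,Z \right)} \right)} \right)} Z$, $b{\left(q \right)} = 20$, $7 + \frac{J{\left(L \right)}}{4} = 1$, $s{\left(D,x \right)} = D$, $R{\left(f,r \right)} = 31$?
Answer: $3784595$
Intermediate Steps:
$J{\left(L \right)} = -24$ ($J{\left(L \right)} = -28 + 4 \cdot 1 = -28 + 4 = -24$)
$n = 31$
$K{\left(Z \right)} = 20 Z$
$3783975 + K{\left(n \right)} = 3783975 + 20 \cdot 31 = 3783975 + 620 = 3784595$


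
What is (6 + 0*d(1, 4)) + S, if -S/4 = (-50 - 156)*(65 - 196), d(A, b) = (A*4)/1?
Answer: -107938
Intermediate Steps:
d(A, b) = 4*A (d(A, b) = (4*A)*1 = 4*A)
S = -107944 (S = -4*(-50 - 156)*(65 - 196) = -(-824)*(-131) = -4*26986 = -107944)
(6 + 0*d(1, 4)) + S = (6 + 0*(4*1)) - 107944 = (6 + 0*4) - 107944 = (6 + 0) - 107944 = 6 - 107944 = -107938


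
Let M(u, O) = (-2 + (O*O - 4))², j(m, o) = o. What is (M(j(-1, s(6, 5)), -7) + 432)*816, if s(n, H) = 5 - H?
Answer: 1861296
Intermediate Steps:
M(u, O) = (-6 + O²)² (M(u, O) = (-2 + (O² - 4))² = (-2 + (-4 + O²))² = (-6 + O²)²)
(M(j(-1, s(6, 5)), -7) + 432)*816 = ((-6 + (-7)²)² + 432)*816 = ((-6 + 49)² + 432)*816 = (43² + 432)*816 = (1849 + 432)*816 = 2281*816 = 1861296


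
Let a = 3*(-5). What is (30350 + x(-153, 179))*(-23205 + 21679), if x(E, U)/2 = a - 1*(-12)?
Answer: -46304944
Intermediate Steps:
a = -15
x(E, U) = -6 (x(E, U) = 2*(-15 - 1*(-12)) = 2*(-15 + 12) = 2*(-3) = -6)
(30350 + x(-153, 179))*(-23205 + 21679) = (30350 - 6)*(-23205 + 21679) = 30344*(-1526) = -46304944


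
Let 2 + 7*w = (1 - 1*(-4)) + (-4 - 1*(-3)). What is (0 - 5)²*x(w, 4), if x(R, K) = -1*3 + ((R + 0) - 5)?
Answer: -1350/7 ≈ -192.86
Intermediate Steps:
w = 2/7 (w = -2/7 + ((1 - 1*(-4)) + (-4 - 1*(-3)))/7 = -2/7 + ((1 + 4) + (-4 + 3))/7 = -2/7 + (5 - 1)/7 = -2/7 + (⅐)*4 = -2/7 + 4/7 = 2/7 ≈ 0.28571)
x(R, K) = -8 + R (x(R, K) = -3 + (R - 5) = -3 + (-5 + R) = -8 + R)
(0 - 5)²*x(w, 4) = (0 - 5)²*(-8 + 2/7) = (-5)²*(-54/7) = 25*(-54/7) = -1350/7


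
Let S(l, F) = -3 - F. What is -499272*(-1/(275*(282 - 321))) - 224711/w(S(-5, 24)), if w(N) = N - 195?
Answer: 766395697/793650 ≈ 965.66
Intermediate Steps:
w(N) = -195 + N
-499272*(-1/(275*(282 - 321))) - 224711/w(S(-5, 24)) = -499272*(-1/(275*(282 - 321))) - 224711/(-195 + (-3 - 1*24)) = -499272/((-275*(-39))) - 224711/(-195 + (-3 - 24)) = -499272/10725 - 224711/(-195 - 27) = -499272*1/10725 - 224711/(-222) = -166424/3575 - 224711*(-1/222) = -166424/3575 + 224711/222 = 766395697/793650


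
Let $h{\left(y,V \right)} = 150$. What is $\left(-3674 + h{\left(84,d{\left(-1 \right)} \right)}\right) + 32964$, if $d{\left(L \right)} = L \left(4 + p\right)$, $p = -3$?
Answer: $29440$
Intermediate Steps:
$d{\left(L \right)} = L$ ($d{\left(L \right)} = L \left(4 - 3\right) = L 1 = L$)
$\left(-3674 + h{\left(84,d{\left(-1 \right)} \right)}\right) + 32964 = \left(-3674 + 150\right) + 32964 = -3524 + 32964 = 29440$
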